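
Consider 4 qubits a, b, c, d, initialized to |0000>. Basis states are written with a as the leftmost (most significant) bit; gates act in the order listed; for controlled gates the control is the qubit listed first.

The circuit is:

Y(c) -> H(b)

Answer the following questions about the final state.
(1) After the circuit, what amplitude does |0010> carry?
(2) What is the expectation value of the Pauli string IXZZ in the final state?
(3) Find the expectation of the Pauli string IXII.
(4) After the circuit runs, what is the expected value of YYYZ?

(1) The final state's coefficient on |0010> equals sqrt(2)*I/2.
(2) The observable IXZZ averages to -1.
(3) The expectation value of IXII is 1.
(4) The observable YYYZ averages to 0.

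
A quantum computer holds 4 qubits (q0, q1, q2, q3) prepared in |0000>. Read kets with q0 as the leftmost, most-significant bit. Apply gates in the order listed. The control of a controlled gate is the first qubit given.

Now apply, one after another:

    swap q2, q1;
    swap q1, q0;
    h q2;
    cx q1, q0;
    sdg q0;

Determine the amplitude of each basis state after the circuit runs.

The final amplitudes are sqrt(2)/2 on |0000>, sqrt(2)/2 on |0010>, and 0 on every other basis state.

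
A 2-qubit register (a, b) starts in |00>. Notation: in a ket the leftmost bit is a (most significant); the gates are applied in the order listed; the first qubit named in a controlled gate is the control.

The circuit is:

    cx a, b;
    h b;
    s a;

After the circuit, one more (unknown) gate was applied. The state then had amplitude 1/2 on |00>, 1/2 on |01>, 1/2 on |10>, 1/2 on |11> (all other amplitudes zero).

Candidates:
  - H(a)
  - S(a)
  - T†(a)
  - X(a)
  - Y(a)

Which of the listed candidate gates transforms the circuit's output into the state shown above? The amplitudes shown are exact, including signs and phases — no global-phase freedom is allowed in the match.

It was H(a) that produced the state shown.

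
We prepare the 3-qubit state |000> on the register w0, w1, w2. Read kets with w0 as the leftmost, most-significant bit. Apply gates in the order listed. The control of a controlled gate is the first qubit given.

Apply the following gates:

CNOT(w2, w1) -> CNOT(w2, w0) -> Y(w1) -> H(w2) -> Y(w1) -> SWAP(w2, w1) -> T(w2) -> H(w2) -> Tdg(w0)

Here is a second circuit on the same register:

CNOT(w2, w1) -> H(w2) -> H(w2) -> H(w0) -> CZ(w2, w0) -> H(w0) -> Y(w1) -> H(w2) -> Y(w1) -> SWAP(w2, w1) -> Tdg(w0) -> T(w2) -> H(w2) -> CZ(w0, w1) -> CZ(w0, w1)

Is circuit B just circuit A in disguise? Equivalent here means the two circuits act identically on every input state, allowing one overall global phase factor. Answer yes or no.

Yes: on every input state the two circuits agree up to one overall phase factor.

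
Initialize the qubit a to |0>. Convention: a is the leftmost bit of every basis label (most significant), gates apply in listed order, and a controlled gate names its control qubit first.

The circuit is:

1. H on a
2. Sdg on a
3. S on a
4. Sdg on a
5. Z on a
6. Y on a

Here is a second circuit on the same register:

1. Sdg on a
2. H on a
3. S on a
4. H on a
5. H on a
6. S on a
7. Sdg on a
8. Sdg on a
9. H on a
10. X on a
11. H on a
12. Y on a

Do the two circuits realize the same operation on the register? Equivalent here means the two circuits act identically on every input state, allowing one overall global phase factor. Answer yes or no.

No — the two circuits implement different unitaries, even allowing a global phase.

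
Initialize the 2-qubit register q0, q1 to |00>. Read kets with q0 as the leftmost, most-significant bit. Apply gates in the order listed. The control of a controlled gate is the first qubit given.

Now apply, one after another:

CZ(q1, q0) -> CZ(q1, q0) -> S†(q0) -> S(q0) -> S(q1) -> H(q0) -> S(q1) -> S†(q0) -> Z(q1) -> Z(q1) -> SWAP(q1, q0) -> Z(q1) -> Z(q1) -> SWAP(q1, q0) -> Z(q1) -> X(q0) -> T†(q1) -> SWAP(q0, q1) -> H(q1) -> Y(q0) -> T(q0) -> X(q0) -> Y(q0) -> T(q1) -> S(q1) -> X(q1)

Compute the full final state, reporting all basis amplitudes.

The final amplitudes are 0 on |00>, 0 on |01>, -1/2 - I/2 on |10>, -sqrt(2)/2 on |11>. Key observation: gates 10-15 undo each other exactly, leaving only the rest of the circuit to track.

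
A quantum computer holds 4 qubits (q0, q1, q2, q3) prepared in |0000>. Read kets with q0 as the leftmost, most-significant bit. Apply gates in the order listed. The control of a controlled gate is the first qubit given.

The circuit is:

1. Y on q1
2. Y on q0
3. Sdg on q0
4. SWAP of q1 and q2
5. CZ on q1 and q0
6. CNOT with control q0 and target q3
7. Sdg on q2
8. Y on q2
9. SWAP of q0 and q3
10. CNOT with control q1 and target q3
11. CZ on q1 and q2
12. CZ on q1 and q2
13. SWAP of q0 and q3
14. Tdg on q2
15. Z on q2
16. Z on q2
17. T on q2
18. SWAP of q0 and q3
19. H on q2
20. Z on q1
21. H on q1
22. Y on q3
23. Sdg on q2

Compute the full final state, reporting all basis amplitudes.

After the circuit, the state carries amplitude -1/2 on |1000>, I/2 on |1010>, -1/2 on |1100>, I/2 on |1110>, and 0 on every other basis state. Key observation: gates 13-18 undo each other exactly, leaving only the rest of the circuit to track.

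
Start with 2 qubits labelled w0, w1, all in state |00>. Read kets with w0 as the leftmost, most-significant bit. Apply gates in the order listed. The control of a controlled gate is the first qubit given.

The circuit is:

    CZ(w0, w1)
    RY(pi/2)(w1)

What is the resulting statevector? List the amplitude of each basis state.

The final amplitudes are sqrt(2)/2 on |00>, sqrt(2)/2 on |01>, 0 on |10>, 0 on |11>.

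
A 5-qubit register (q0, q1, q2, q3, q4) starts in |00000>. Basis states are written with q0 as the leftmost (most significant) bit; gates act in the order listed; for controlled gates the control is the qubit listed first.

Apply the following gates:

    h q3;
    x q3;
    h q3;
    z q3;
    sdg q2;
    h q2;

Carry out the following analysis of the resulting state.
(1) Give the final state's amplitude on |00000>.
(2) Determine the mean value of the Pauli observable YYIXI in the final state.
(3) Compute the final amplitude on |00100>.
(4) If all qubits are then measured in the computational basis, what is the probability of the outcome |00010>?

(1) The amplitude on |00000> is sqrt(2)/2.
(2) In the final state, YYIXI has expectation 0.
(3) The amplitude on |00100> is sqrt(2)/2.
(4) A full measurement returns |00010> with probability 0.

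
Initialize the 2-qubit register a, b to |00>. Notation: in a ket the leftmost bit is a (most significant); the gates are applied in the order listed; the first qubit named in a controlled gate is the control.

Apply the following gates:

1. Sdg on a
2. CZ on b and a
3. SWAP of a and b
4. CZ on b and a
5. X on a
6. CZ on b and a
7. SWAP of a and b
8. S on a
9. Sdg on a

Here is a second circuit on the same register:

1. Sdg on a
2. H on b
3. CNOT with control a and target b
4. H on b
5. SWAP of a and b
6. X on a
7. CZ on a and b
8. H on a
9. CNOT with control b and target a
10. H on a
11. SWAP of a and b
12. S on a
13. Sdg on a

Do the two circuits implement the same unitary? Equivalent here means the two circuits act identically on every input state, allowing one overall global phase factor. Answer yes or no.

No — the two circuits implement different unitaries, even allowing a global phase.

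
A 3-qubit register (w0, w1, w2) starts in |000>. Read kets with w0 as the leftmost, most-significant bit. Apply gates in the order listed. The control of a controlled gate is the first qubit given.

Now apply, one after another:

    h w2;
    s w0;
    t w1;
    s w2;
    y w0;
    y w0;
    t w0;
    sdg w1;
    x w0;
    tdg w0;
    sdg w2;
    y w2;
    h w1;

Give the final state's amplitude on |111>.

The final state's coefficient on |111> equals exp(I*pi/4)/2.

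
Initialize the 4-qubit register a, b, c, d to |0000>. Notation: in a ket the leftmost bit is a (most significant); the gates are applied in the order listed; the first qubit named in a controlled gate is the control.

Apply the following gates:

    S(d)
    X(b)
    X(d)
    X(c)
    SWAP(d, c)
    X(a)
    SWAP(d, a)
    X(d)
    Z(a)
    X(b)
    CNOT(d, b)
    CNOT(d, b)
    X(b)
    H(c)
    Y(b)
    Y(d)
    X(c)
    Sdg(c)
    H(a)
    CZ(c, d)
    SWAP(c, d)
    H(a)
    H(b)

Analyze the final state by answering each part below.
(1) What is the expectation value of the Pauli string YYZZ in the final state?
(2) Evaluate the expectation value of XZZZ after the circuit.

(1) The observable YYZZ averages to 0.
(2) The expectation value of XZZZ is 0.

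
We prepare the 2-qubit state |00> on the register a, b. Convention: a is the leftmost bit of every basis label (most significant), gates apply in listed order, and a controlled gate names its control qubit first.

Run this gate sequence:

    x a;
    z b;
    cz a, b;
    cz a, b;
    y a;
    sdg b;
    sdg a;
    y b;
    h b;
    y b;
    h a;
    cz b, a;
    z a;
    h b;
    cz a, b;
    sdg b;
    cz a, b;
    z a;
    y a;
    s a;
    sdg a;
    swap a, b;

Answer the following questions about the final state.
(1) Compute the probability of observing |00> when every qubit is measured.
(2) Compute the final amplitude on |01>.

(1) Outcome |00> occurs with probability 0. Key observation: gates 20-21 undo each other exactly, leaving only the rest of the circuit to track.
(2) The amplitude on |01> is -sqrt(2)/2.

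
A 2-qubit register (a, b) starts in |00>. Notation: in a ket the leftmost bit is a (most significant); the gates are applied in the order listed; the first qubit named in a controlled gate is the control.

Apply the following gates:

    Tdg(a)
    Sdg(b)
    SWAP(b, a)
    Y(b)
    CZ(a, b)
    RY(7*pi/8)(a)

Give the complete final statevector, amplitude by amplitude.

The resulting statevector has amplitude 0 on |00>, I*sin(pi/16) on |01>, 0 on |10>, I*cos(pi/16) on |11>.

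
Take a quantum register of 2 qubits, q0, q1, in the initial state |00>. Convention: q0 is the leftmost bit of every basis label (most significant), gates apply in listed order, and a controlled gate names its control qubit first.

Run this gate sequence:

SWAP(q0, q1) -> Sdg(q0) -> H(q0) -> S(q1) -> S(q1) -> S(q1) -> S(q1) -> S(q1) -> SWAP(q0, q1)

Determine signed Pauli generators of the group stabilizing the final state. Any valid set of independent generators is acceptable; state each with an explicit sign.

One valid set of independent stabilizer generators is +IX, +ZI (any independent generating set of the same group is equally correct). Key observation: steps 4-7 multiply out to the identity, so the circuit reduces to the remaining gates.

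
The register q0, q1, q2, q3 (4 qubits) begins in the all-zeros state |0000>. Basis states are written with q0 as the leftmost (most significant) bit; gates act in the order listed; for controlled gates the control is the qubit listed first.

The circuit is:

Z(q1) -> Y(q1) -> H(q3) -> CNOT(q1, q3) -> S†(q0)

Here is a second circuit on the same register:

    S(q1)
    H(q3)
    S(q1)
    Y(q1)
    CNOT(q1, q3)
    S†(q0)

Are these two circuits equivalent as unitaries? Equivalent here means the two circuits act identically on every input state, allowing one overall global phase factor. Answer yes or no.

Yes — the two circuits implement the same unitary up to a global phase.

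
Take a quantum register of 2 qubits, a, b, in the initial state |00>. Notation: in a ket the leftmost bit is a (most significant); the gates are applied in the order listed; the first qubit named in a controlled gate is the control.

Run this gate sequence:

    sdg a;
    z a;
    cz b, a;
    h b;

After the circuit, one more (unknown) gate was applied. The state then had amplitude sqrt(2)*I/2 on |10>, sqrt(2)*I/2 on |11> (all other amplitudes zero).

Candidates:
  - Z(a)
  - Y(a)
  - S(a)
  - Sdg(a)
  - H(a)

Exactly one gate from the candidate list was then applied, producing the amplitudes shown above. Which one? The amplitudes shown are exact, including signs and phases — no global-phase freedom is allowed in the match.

It was Y(a) that produced the state shown.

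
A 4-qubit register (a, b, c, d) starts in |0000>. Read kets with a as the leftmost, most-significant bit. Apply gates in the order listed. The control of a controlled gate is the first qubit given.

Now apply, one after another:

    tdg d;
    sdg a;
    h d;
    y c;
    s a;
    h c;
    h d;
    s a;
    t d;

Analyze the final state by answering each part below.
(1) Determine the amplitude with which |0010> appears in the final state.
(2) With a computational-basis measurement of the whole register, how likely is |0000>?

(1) |0010> carries amplitude -sqrt(2)*I/2 in the final state.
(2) Outcome |0000> occurs with probability 1/2.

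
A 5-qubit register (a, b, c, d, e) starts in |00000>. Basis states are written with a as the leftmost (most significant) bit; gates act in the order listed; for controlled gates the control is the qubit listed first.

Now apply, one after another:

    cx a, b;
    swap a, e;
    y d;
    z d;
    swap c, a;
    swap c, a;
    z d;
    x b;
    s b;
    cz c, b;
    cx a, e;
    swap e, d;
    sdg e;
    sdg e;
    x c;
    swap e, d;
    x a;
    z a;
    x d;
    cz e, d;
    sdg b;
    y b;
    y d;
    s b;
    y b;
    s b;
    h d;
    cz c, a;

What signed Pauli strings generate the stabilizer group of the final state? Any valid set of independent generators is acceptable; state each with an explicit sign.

One valid set of independent stabilizer generators is -IIIXI, -ZIIII, -IZIII, -IIZII, +IIIIZ (any independent generating set of the same group is equally correct). Key observation: the block from step 4 through step 7 cancels to the identity and can be dropped.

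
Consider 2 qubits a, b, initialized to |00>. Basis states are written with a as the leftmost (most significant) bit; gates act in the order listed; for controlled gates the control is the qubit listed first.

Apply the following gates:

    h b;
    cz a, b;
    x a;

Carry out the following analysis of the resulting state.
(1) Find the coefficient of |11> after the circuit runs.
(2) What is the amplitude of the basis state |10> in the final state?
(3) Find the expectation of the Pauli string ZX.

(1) The amplitude on |11> is sqrt(2)/2.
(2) The amplitude on |10> is sqrt(2)/2.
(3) In the final state, ZX has expectation -1.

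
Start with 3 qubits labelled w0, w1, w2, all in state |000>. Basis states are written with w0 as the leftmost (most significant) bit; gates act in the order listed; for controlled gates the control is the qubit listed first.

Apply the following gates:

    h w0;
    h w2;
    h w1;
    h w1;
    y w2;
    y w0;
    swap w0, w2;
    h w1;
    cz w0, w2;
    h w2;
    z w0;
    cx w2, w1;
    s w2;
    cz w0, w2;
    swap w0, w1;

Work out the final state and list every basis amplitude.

The resulting statevector has amplitude 0 on |000>, -I/2 on |001>, -1/2 on |010>, 0 on |011>, 0 on |100>, -I/2 on |101>, -1/2 on |110>, 0 on |111>.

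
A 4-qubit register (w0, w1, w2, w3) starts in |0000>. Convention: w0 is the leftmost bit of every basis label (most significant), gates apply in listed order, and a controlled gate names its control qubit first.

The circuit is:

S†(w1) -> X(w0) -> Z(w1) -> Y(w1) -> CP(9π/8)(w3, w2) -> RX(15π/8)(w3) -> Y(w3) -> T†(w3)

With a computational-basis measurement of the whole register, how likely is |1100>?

Outcome |1100> occurs with probability sin(pi/16)**2.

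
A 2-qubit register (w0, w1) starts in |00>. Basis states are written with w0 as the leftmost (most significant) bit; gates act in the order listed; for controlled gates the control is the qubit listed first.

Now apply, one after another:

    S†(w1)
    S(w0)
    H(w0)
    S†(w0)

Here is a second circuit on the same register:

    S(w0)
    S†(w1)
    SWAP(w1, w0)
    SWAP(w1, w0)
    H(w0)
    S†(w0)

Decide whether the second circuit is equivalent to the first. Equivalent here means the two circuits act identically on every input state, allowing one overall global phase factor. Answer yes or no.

Yes — the two circuits implement the same unitary up to a global phase.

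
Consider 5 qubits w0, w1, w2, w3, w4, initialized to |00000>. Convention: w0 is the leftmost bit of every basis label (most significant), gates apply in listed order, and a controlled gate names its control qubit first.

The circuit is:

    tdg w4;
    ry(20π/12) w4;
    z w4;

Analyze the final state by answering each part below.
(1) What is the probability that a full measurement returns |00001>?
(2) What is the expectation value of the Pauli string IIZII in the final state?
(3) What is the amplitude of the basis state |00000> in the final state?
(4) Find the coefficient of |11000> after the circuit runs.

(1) The probability of measuring |00001> is 1/4.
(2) The observable IIZII averages to 1.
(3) The amplitude on |00000> is -sqrt(3)/2.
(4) The final state's coefficient on |11000> equals 0.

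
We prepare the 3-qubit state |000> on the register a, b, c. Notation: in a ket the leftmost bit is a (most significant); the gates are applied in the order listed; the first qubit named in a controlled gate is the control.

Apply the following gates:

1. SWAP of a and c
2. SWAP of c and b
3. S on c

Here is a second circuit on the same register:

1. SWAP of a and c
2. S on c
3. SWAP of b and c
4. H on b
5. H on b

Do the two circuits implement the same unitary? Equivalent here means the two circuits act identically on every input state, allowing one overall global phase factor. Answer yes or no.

No: there is an input state on which the two circuits produce genuinely different outputs (not merely differing by a phase).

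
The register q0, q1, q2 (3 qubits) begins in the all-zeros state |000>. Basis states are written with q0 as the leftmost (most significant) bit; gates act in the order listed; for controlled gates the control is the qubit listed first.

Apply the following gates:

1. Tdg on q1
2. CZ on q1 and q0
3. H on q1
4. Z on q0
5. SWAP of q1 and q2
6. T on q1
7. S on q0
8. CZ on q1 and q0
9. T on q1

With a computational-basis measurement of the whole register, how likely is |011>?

Outcome |011> occurs with probability 0.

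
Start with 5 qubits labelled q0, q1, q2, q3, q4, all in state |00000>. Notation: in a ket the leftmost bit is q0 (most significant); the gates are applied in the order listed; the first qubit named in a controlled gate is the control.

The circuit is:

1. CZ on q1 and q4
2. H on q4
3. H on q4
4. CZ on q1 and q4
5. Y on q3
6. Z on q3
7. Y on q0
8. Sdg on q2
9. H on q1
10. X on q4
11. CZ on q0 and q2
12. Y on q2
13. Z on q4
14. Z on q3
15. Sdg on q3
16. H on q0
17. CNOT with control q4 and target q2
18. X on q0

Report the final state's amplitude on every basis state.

The resulting statevector has amplitude -1/2 on |00011>, -1/2 on |01011>, 1/2 on |10011>, 1/2 on |11011>, and 0 on every other basis state. Key observation: steps 1-4 multiply out to the identity, so the circuit reduces to the remaining gates.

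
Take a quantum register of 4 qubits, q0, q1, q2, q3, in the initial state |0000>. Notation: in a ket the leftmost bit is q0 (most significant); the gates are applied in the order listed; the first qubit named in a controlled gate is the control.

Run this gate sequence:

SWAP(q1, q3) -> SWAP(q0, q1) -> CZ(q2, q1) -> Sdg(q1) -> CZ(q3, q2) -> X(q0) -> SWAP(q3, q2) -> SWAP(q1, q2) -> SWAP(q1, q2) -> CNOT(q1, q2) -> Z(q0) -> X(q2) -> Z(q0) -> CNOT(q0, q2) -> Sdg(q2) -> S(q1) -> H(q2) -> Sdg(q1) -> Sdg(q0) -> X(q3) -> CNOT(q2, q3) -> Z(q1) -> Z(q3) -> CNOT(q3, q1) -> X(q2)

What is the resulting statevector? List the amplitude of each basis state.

The resulting statevector has amplitude -sqrt(2)*I/2 on |1000>, sqrt(2)*I/2 on |1111>, and 0 on every other basis state.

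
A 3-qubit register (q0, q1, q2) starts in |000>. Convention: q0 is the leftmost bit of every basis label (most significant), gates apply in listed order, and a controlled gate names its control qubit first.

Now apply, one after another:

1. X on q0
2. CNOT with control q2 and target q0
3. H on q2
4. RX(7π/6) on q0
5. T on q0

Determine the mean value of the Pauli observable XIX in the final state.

The observable XIX averages to sqrt(2)/4.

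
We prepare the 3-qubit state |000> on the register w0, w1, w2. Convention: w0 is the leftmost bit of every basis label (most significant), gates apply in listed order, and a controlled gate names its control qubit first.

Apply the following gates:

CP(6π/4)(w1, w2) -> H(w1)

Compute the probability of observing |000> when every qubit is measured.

A full measurement returns |000> with probability 1/2.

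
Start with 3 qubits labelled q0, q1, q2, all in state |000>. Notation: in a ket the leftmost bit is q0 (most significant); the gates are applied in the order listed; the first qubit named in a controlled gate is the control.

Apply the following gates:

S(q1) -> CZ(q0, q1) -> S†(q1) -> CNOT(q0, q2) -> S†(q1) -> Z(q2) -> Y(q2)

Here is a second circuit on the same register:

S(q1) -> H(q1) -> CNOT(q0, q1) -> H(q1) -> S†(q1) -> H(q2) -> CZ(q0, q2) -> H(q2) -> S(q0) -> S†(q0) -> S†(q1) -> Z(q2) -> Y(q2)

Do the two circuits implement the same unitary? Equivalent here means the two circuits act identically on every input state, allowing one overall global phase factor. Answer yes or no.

Yes: on every input state the two circuits agree up to one overall phase factor.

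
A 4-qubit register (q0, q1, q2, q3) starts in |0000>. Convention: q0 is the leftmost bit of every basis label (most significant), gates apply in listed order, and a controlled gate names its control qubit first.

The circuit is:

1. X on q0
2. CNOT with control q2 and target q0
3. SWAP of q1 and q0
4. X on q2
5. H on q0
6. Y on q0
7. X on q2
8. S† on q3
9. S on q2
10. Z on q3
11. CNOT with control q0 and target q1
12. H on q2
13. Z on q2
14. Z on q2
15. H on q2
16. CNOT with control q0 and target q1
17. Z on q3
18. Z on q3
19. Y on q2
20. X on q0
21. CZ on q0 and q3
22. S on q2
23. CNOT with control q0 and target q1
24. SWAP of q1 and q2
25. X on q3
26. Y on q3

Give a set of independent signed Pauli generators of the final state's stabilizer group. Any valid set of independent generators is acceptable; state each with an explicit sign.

The stabilizer group can be generated by -XIXI, -ZIZI, -IZII, +IIIZ, among other valid generating sets. Key observation: steps 10-17 multiply out to the identity, so the circuit reduces to the remaining gates.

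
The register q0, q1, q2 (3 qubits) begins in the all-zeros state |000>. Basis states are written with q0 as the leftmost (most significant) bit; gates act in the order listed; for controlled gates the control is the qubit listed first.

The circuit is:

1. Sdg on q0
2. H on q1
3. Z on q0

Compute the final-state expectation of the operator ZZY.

The expectation value of ZZY is 0.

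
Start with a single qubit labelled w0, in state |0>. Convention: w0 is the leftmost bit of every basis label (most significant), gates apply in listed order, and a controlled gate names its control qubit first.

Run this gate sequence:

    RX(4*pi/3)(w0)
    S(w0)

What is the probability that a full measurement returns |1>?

A full measurement returns |1> with probability 3/4.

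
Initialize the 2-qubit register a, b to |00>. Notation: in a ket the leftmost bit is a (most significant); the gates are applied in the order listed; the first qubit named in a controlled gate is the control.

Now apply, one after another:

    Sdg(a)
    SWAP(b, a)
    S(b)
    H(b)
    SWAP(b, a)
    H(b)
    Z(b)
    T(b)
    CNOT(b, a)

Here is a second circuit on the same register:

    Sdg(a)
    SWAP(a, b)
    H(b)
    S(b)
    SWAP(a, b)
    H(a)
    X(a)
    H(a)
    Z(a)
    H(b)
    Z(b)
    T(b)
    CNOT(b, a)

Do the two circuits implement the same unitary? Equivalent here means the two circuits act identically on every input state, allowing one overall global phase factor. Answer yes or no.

No — the two circuits implement different unitaries, even allowing a global phase.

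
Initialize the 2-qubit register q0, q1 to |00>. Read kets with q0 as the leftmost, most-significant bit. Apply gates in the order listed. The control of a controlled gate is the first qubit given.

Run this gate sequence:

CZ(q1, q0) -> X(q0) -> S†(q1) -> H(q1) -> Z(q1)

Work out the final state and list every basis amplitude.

The resulting statevector has amplitude 0 on |00>, 0 on |01>, sqrt(2)/2 on |10>, -sqrt(2)/2 on |11>.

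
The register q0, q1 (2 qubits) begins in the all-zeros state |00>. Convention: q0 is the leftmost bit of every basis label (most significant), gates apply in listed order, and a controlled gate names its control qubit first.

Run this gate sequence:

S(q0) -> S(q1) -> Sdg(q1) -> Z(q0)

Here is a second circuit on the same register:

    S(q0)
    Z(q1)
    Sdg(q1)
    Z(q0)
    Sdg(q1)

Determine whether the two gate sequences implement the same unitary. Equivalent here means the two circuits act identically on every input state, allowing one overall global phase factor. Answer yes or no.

Yes — the two circuits implement the same unitary up to a global phase.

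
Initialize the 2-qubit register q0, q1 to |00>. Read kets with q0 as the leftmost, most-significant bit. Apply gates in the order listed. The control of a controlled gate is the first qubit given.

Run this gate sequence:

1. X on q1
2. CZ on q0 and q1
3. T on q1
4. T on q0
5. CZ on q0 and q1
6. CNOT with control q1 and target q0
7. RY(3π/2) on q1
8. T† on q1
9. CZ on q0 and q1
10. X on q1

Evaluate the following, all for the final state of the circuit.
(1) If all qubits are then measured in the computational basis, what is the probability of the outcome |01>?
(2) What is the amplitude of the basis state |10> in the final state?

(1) Outcome |01> occurs with probability 0.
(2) |10> carries amplitude sqrt(2)/2 in the final state.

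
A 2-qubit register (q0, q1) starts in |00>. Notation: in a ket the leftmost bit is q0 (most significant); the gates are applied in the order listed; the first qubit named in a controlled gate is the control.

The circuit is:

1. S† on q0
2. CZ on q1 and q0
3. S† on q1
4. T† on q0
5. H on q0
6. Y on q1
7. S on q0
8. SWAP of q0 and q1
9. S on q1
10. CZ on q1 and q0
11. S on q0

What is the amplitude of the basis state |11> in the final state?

The amplitude on |11> is -sqrt(2)/2.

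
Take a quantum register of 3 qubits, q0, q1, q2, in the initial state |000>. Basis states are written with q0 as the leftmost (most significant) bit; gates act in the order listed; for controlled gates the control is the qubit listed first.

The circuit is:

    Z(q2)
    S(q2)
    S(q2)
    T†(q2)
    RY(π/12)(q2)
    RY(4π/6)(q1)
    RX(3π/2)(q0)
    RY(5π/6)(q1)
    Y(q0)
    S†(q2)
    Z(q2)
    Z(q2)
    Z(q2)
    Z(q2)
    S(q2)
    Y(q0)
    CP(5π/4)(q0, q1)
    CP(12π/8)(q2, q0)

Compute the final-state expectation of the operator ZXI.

The expectation value of ZXI is -1/2 - sqrt(2)/4.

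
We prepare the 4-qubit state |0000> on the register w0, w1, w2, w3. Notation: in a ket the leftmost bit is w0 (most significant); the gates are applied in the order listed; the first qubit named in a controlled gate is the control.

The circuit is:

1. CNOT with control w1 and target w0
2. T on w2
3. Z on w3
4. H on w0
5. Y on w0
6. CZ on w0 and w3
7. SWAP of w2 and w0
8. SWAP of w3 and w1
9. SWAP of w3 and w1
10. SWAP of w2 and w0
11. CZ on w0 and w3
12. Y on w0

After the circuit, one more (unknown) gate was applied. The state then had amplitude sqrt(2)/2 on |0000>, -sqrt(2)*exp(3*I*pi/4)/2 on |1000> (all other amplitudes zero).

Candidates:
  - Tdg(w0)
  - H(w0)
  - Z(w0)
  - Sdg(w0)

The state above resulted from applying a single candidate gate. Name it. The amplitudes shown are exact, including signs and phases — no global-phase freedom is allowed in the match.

The applied gate was Tdg(w0). Key observation: the block from step 5 through step 12 cancels to the identity and can be dropped.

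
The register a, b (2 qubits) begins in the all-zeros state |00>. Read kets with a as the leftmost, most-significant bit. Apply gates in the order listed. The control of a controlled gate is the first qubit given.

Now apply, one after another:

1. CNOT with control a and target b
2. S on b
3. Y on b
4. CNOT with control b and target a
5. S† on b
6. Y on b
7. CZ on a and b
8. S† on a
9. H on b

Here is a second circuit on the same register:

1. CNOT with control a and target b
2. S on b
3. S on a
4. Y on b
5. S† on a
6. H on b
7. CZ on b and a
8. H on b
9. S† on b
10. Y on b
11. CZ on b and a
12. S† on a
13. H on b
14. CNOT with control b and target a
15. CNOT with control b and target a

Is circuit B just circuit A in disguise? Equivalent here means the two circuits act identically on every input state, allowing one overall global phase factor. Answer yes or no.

No, they are not equivalent — no single phase factor reconciles the two unitaries.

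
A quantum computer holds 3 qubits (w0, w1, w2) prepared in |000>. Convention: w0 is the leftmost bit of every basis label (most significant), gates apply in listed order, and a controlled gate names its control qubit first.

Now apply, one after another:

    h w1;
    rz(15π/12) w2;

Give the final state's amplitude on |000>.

|000> carries amplitude -sqrt(2)*exp(3*I*pi/8)/2 in the final state.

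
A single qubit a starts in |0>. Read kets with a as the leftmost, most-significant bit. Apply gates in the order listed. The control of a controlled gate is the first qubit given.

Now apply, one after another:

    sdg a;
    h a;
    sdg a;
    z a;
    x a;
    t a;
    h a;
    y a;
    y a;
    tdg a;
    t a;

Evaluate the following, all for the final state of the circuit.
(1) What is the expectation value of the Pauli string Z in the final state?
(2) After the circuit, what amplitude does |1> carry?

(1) In the final state, Z has expectation sqrt(2)/2.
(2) The amplitude on |1> is -exp(I*pi/4)/2 + I/2.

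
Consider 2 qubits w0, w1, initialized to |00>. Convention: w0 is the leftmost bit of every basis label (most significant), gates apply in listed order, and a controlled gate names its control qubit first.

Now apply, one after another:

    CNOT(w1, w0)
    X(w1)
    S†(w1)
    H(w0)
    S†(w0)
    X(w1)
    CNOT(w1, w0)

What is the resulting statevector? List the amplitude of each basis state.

After the circuit, the state carries amplitude -sqrt(2)*I/2 on |00>, 0 on |01>, -sqrt(2)/2 on |10>, 0 on |11>.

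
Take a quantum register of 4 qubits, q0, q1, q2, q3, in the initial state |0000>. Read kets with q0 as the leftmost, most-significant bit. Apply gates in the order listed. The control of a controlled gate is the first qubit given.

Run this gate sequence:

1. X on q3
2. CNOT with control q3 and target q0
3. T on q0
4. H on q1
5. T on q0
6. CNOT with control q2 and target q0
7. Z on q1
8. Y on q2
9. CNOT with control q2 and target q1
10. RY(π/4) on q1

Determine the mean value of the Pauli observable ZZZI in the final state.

The expectation value of ZZZI is sqrt(2)/2.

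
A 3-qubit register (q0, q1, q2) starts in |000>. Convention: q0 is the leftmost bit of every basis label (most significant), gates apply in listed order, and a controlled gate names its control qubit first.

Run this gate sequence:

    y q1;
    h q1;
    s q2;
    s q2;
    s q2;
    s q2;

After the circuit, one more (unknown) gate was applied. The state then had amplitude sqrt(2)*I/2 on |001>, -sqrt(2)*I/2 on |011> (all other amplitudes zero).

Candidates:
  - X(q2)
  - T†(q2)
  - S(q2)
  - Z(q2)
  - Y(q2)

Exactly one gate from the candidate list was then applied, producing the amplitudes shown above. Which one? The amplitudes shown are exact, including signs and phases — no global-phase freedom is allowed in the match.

The applied gate was X(q2). Key observation: gates 3-6 undo each other exactly, leaving only the rest of the circuit to track.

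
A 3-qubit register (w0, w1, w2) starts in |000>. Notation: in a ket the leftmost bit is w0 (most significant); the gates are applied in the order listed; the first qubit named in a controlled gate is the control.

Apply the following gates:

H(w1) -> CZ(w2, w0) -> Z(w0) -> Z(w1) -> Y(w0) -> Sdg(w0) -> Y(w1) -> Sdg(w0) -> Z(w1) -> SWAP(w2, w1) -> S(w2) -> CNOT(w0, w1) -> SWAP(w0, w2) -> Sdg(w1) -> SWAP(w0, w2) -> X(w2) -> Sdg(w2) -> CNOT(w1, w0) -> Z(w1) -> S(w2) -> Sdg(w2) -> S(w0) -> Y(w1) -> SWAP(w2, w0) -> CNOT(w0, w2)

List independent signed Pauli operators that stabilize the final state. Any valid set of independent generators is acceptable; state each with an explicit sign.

One valid set of independent stabilizer generators is +XIX, +ZIZ, +IZI (any independent generating set of the same group is equally correct). Key observation: gates 20-21 undo each other exactly, leaving only the rest of the circuit to track.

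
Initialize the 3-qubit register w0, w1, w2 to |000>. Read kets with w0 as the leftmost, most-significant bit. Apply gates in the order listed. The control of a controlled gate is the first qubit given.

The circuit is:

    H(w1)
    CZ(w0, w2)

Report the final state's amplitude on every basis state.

The resulting statevector has amplitude sqrt(2)/2 on |000>, sqrt(2)/2 on |010>, and 0 on every other basis state.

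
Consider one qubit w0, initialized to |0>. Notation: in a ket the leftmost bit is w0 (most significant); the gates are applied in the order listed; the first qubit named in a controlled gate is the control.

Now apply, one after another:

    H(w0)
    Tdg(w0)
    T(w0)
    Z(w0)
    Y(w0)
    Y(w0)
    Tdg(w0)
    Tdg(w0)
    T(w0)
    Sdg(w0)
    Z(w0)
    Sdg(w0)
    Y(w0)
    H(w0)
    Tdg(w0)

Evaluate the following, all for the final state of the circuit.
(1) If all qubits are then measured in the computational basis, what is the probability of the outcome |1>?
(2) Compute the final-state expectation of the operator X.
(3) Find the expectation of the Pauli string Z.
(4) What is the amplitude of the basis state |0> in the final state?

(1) The probability of measuring |1> is 1/2 - sqrt(2)/4.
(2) The expectation value of X is -1/2.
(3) The observable Z averages to sqrt(2)/2.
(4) |0> carries amplitude exp(I*pi/4)/2 + I/2 in the final state.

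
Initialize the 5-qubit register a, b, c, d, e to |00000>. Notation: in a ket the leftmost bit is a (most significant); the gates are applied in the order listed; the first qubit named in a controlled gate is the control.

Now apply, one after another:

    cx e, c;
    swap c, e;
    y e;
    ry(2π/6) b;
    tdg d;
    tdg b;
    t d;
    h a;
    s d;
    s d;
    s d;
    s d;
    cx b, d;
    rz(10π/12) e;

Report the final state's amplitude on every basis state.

The resulting statevector has amplitude sqrt(6)*exp(11*I*pi/12)/4 on |00001>, sqrt(2)*exp(2*I*pi/3)/4 on |01011>, sqrt(6)*exp(11*I*pi/12)/4 on |10001>, sqrt(2)*exp(2*I*pi/3)/4 on |11011>, and 0 on every other basis state. Key observation: steps 9-12 multiply out to the identity, so the circuit reduces to the remaining gates.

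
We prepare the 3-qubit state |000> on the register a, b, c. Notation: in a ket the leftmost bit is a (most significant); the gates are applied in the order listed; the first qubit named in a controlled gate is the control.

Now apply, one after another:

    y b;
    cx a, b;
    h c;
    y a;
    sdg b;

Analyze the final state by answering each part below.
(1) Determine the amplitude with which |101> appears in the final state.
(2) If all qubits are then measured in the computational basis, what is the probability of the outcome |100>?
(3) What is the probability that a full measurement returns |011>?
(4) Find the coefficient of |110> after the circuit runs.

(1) |101> carries amplitude 0 in the final state.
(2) A full measurement returns |100> with probability 0.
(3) A full measurement returns |011> with probability 0.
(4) The amplitude on |110> is sqrt(2)*I/2.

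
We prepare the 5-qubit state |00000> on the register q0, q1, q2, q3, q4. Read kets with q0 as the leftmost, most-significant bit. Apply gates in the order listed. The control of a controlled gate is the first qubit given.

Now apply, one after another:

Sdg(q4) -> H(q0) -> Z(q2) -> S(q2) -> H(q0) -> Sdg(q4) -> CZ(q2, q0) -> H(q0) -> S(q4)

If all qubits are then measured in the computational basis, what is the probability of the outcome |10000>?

Outcome |10000> occurs with probability 1/2.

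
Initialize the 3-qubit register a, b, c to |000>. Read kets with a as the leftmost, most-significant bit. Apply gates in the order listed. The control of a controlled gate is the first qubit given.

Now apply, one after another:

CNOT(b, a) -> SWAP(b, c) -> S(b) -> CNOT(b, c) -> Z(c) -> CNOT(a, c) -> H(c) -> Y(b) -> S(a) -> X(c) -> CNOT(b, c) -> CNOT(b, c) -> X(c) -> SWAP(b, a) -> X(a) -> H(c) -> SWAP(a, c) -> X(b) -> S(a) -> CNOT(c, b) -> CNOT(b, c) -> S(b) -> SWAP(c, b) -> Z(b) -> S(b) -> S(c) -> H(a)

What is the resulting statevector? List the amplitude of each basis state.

The final amplitudes are -sqrt(2)/2 on |011>, -sqrt(2)/2 on |111>, and 0 on every other basis state.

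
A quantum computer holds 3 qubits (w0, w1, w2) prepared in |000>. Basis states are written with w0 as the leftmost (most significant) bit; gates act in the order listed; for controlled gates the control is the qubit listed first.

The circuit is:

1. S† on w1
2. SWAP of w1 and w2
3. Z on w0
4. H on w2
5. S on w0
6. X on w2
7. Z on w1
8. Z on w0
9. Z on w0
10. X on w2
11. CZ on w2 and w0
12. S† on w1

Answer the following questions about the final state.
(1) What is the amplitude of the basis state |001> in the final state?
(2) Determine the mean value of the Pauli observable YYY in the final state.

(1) |001> carries amplitude sqrt(2)/2 in the final state.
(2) The expectation value of YYY is 0.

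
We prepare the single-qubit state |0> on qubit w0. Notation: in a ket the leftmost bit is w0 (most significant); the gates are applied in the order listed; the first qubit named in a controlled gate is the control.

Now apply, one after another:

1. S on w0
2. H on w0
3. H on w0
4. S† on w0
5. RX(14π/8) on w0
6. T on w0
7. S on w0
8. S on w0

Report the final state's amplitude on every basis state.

The resulting statevector has amplitude -sqrt(sqrt(2) + 2)/2 on |0>, sqrt(2 - sqrt(2))*exp(3*I*pi/4)/2 on |1>. Key observation: gates 1-4 undo each other exactly, leaving only the rest of the circuit to track.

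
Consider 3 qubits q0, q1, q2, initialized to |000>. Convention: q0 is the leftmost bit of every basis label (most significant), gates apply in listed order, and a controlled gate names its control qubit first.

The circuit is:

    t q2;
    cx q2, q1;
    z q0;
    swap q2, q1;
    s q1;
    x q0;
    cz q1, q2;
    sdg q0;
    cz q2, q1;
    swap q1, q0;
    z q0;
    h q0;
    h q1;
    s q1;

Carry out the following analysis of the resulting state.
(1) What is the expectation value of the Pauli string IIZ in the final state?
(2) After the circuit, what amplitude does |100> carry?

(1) In the final state, IIZ has expectation 1.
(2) The final state's coefficient on |100> equals -I/2.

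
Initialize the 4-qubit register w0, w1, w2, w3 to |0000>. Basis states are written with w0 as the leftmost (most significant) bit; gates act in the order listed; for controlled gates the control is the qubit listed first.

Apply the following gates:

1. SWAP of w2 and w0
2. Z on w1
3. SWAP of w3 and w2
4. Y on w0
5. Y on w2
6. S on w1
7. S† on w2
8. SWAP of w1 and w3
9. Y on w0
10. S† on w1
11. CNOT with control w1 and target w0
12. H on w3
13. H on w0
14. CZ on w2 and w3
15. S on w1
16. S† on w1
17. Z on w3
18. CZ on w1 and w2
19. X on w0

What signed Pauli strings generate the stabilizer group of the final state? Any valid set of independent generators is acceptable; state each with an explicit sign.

The stabilizer group can be generated by +XIII, +IIIX, +IZII, -IIZI, among other valid generating sets.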